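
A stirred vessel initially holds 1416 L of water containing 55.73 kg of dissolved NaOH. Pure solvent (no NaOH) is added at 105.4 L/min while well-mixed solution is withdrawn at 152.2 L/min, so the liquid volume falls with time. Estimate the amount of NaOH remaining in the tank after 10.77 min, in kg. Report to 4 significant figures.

13.32 kg

Total volume: dV/dt = Q_in − Q_out = -46.8000 L/min, so V(t) = 1416 − 46.8000 t and V(10.77) = 911.964 L.
Solute balance: dm/dt = 0 − Q_out C = −Q_out m/V(t).
dm/m = −Q_out dt/(V₀ − 46.8000 t); integrating gives ln(m/m₀) = −(Q_out/(Q_in−Q_out)) ln(V/V₀).
m = m₀ (V₀/V)^(Q_out/(Q_in−Q_out)) = 55.73 × (1416/911.964)^(-3.25214) = 13.3246 kg.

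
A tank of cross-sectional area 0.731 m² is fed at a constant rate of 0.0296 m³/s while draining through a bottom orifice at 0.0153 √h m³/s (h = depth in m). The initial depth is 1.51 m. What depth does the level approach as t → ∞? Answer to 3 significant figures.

Mass balance (ρ constant): A dh/dt = Q_in − 0.0153 √h. At steady state dh/dt = 0:
Q_in = 0.0153 √h_ss ⇒ √h_ss = 0.0296/0.0153 = 1.9346.
h_ss = 1.9346² = 3.7428 m. (Since h₀ = 1.51 m < h_ss, the level will rise toward this value.)

3.74 m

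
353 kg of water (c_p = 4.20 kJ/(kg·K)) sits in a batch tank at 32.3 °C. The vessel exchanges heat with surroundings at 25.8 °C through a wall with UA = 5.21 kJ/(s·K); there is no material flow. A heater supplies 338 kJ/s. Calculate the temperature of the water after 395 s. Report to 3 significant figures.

Lumped-capacitance energy balance: M c_p dT/dt = UA(T_amb − T) + Q̇.
dT/dt = (T_ss − T)/τ with T_ss = T_amb + Q̇/UA = 25.8 + 338/5.21 = 90.675 °C, τ = M c_p/UA = 353·4.20/5.21 = 284.57 s.
T approaches T_ss exponentially: T(t) = T_ss + (T₀ − T_ss) e^(−t/τ).
T(395) = 90.675 + (-58.375)·0.24956 = 76.107 °C.

76.1 °C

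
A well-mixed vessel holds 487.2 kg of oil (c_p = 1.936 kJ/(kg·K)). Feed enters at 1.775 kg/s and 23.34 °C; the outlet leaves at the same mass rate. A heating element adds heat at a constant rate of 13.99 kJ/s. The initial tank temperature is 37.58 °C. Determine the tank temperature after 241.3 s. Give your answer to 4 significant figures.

31.63 °C

Energy balance: M c_p dT/dt = ṁ c_p (T_in − T) + 13.99.
τ = M/ṁ = 274.479 s; T_ss = T_in + Q̇/(ṁ c_p) = 23.34 + 13.99/(1.775·1.936) = 27.4111 °C.
Solution: T(t) = T_ss + (T₀ − T_ss) e^(−t/τ).
T(241.3) = 27.4111 + (10.1689)·e^(−241.3/274.479) = 27.4111 + (10.1689)·0.415148 = 31.6327 °C.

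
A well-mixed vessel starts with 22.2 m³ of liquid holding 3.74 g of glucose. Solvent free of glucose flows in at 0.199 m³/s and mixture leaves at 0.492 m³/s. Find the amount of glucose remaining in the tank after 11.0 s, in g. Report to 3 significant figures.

Total volume: dV/dt = Q_in − Q_out = -0.29300 m³/s, so V(t) = 22.2 − 0.29300 t and V(11.0) = 18.977 m³.
Species balance (pure solvent in): dm/dt = −Q_out · m/V(t).
Separate: dm/m = −Q_out dt/V(t) ⇒ ln(m/m₀) = −(Q_out/(Q_in−Q_out)) ln(V/V₀).
m = m₀ (V₀/V)^(Q_out/(Q_in−Q_out)) = 3.74 × (22.2/18.977)^(-1.6792) = 2.8739 g.

2.87 g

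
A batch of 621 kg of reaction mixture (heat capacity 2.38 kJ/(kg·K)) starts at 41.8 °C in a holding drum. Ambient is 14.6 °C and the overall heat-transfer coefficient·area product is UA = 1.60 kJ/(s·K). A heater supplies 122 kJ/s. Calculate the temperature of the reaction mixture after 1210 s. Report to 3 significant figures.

77.6 °C

M c_p dT/dt = −UA(T − T_amb) + Q̇.
dT/dt = (T_ss − T)/τ with T_ss = T_amb + Q̇/UA = 14.6 + 122/1.60 = 90.850 °C, τ = M c_p/UA = 621·2.38/1.60 = 923.74 s.
Integrating: T(t) = T_ss + (T₀ − T_ss) e^(−t/τ).
T(1210) = 90.850 + (-49.050)·0.26985 = 77.614 °C.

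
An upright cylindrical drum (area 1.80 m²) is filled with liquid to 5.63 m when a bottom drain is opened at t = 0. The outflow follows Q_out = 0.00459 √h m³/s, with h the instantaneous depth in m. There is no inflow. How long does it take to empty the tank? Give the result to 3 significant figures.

1860 s

With no inflow, A dh/dt = −0.00459 √h.
∫ h^(−1/2) dh = −(0.00459/A) ∫ dt, giving 2√h = 2√h₀ − (0.00459/A) t.
Tank is empty when √h = 0: t_empty = 2A√h₀/0.00459.
t_empty = 2·1.80·√5.63/0.00459 = 3.6000·2.3728/0.00459 = 1861.0 s.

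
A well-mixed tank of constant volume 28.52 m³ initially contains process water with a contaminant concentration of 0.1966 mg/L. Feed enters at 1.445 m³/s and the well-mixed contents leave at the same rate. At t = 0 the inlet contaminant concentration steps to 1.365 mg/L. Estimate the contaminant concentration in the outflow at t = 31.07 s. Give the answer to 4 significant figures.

Unsteady species balance (constant V, well mixed): V dC/dt = Q(C_in − C).
Time constant τ = V/Q = 28.52/1.445 = 19.7370 s.
This is linear first-order; C(t) = C_in + (C₀ − C_in) e^(−t/τ).
C(31.07) = 1.365 + (0.1966 − 1.365)·e^(−31.07/19.7370) = 1.365 + (-1.16840)·0.207173 = 1.12294 mg/L.

1.123 mg/L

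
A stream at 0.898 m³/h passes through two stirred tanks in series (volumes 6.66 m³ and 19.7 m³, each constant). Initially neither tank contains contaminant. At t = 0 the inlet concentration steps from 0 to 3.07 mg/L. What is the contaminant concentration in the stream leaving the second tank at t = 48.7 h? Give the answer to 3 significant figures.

Each tank obeys Vᵢ dCᵢ/dt = Q(Cᵢ₋₁ − Cᵢ), so τᵢ = Vᵢ/Q.
τ₁ = 6.66/0.898 = 7.4165 h; τ₂ = 19.7/0.898 = 21.938 h.
Solving the cascade with C₁(0)=C₂(0)=0 gives C₂(t) = C_in[1 − (τ₁ e^(−t/τ₁) − τ₂ e^(−t/τ₂))/(τ₁ − τ₂)].
At t = 48.7: e^(−t/τ₁) = 0.0014068, e^(−t/τ₂) = 0.10862.
C₂ = 3.07·[1 − (7.4165·0.0014068 − 21.938·0.10862)/(-14.521)] = 3.07·0.83663 = 2.5684 mg/L.

2.57 mg/L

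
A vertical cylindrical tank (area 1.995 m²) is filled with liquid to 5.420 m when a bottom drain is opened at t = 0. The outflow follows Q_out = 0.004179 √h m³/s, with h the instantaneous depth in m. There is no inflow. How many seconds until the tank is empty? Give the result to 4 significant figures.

2223 s

With no inflow, A dh/dt = −0.004179 √h.
This is separable: 2 d(√h)/dt = −0.004179/A, so √h = √h₀ − (0.004179/(2A)) t.
Tank is empty when √h = 0: t_empty = 2A√h₀/0.004179.
t_empty = 2·1.995·√5.420/0.004179 = 3.99000·2.32809/0.004179 = 2222.80 s.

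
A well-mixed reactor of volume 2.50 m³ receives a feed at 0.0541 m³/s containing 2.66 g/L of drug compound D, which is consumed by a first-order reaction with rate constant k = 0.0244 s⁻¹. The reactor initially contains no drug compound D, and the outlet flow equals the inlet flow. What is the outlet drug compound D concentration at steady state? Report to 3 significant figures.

1.25 g/L

V dC/dt = Q(C_in − C) − k V C.
Steady state (dC/dt = 0): C_ss = Q C_in/(Q + kV) = C_in/(1 + kV/Q).
C_ss = 0.0541·2.66/(0.0541 + 0.0244·2.50) = 0.14391/0.11510 = 1.2503 g/L.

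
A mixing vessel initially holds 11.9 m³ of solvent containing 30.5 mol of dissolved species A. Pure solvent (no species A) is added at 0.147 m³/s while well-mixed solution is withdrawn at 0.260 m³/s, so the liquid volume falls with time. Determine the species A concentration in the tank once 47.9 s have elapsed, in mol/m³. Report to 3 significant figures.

Let m(t) be the amount of species A. Volume: V(t) = V₀ + (Q_in − Q_out) t = 11.9 − 0.11300 t; V(47.9) = 6.4873 m³.
Species balance (pure solvent in): dm/dt = −Q_out · m/V(t).
Separate: dm/m = −Q_out dt/V(t) ⇒ ln(m/m₀) = −(Q_out/(Q_in−Q_out)) ln(V/V₀).
m = m₀ (V₀/V)^(Q_out/(Q_in−Q_out)) = 30.5 × (11.9/6.4873)^(-2.3009) = 7.5519 mol.
C = m/V = 7.5519/6.4873 = 1.1641 mol/m³.

1.16 mol/m³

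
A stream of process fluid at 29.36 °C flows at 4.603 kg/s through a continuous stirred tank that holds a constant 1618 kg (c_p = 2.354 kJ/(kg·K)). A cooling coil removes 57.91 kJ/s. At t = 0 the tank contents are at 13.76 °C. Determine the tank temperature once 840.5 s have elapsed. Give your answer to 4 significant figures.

M c_p dT/dt = ṁ c_p (T_in − T) − Q̇.
τ = M/ṁ = 351.510 s; T_ss = T_in − Q̇/(ṁ c_p) = 29.36 − 57.91/(4.603·2.354) = 24.0155 °C.
Integrating: T(t) = T_ss + (T₀ − T_ss) e^(−t/τ).
T(840.5) = 24.0155 + (-10.2555)·e^(−840.5/351.510) = 24.0155 + (-10.2555)·0.0915277 = 23.0768 °C.

23.08 °C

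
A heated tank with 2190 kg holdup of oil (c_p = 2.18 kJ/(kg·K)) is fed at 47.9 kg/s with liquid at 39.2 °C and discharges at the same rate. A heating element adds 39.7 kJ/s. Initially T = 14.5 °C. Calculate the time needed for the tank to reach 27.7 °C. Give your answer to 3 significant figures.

Heat balance on the well-mixed liquid: M c_p dT/dt = ṁ c_p (T_in − T) + 39.7.
τ = M/ṁ = 45.720 s; T_ss = T_in + Q̇/(ṁ c_p) = 39.580 °C.
T(t) = T_ss + (T₀ − T_ss) e^(−t/τ). Set T = 27.7:
e^(−t/τ) = (27.7 − 39.580)/(14.5 − 39.580) = 0.47369
t = −45.720 · ln(0.47369) = 34.162 s.

34.2 s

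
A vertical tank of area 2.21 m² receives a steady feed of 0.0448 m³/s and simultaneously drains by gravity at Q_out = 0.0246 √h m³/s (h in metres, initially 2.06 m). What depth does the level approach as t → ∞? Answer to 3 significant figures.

3.32 m

Mass balance (ρ constant): A dh/dt = Q_in − 0.0246 √h. At steady state dh/dt = 0:
Q_in = 0.0246 √h_ss ⇒ √h_ss = 0.0448/0.0246 = 1.8211.
h_ss = 1.8211² = 3.3165 m. (Since h₀ = 2.06 m < h_ss, the level will rise toward this value.)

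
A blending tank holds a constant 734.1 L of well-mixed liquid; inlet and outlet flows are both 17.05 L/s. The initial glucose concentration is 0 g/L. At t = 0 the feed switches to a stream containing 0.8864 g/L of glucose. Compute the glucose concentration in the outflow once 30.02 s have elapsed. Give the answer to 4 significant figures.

Accumulation = in − out for the solute gives V dC/dt = Q(C_in − C).
Rewrite as dC/dt + C/τ = C_in/τ, τ = V/Q = 43.0557 s.
This is linear first-order; C(t) = C_in + (C₀ − C_in) e^(−t/τ).
C(30.02) = 0.8864 + (0 − 0.8864)·e^(−30.02/43.0557) = 0.8864 + (-0.886400)·0.497960 = 0.445008 g/L.

0.4450 g/L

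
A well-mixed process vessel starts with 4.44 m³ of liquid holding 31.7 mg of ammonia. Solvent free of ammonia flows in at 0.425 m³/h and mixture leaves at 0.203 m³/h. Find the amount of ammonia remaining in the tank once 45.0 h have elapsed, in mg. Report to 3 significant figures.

Let m(t) be the amount of ammonia. Volume: V(t) = V₀ + (Q_in − Q_out) t = 4.44 + 0.22200 t; V(45.0) = 14.430 m³.
No ammonia enters, so dm/dt = −Q_out · (m/V).
dm/m = −Q_out dt/(V₀ + 0.22200 t); integrating gives ln(m/m₀) = −(Q_out/(Q_in−Q_out)) ln(V/V₀).
m = m₀ (V₀/V)^(Q_out/(Q_in−Q_out)) = 31.7 × (4.44/14.430)^(0.91441) = 10.789 mg.

10.8 mg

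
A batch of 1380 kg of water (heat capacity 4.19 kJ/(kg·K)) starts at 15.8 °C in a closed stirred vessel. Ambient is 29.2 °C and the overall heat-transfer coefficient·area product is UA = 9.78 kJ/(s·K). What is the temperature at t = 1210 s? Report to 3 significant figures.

Heat balance on the well-mixed liquid: M c_p dT/dt = −UA(T − T_amb).
dT/dt = (T_ss − T)/τ with T_ss = T_amb = 29.200 °C, τ = M c_p/UA = 1380·4.19/9.78 = 591.23 s.
This is linear first-order; T(t) = T_ss + (T₀ − T_ss) e^(−t/τ).
T(1210) = 29.200 + (-13.400)·0.12917 = 27.469 °C.

27.5 °C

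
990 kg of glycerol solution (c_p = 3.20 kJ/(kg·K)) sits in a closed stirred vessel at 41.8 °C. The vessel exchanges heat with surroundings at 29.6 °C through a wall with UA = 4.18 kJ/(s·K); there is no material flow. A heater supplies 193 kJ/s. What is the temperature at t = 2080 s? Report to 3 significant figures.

73.6 °C

Heat balance on the well-mixed liquid: M c_p dT/dt = −UA(T − T_amb) + Q̇.
dT/dt = (T_ss − T)/τ with T_ss = T_amb + Q̇/UA = 29.6 + 193/4.18 = 75.772 °C, τ = M c_p/UA = 990·3.20/4.18 = 757.89 s.
Solution: T(t) = T_ss + (T₀ − T_ss) e^(−t/τ).
T(2080) = 75.772 + (-33.972)·0.064284 = 73.588 °C.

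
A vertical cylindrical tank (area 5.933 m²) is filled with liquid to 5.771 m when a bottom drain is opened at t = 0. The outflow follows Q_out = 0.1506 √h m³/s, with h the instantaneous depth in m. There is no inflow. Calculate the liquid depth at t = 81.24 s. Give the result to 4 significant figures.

A dh/dt = −Q_out = −0.1506 √h.
∫ h^(−1/2) dh = −(0.1506/A) ∫ dt, giving 2√h = 2√h₀ − (0.1506/A) t.
√h = √5.771 − 0.1506·81.24/(2·5.933) = 2.40229 − 1.03108 = 1.37121.
h = 1.37121² = 1.88023 m.

1.880 m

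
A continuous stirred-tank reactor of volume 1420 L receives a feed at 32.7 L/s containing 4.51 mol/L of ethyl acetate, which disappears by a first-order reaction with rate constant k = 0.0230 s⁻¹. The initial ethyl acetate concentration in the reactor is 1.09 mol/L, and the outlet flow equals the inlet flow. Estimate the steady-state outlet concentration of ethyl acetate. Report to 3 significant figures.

V dC/dt = Q(C_in − C) − k V C.
At steady state: 0 = Q C_in − (Q + kV) C_ss, so C_ss = Q C_in/(Q + kV).
C_ss = 32.7·4.51/(32.7 + 0.0230·1420) = 147.48/65.360 = 2.2564 mol/L.

2.26 mol/L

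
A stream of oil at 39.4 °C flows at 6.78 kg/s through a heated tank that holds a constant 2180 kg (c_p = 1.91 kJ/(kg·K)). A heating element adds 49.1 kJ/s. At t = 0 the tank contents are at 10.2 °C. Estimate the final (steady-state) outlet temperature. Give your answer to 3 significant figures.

M c_p dT/dt = ṁ c_p (T_in − T) + Q̇.
At steady state dT/dt = 0 ⇒ T_ss = T_in + Q̇/(ṁ c_p) = 39.4 + 49.1/(6.78·1.91) = 43.192 °C.

43.2 °C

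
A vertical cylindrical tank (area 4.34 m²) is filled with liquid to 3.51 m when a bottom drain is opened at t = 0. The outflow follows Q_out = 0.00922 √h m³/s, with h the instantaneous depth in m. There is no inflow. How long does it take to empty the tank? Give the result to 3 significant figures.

1760 s

With no inflow, A dh/dt = −0.00922 √h.
Separate and integrate: 2(√h − √h₀) = −(0.00922/A) t.
Set h = 0: 2√h₀ = (0.00922/A) t_empty ⇒ t_empty = 2A√h₀/0.00922.
t_empty = 2·4.34·√3.51/0.00922 = 8.6800·1.8735/0.00922 = 1763.8 s.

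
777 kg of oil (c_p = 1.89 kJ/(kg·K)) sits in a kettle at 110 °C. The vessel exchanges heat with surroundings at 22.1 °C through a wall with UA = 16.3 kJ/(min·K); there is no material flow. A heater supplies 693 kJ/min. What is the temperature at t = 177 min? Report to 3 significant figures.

71.0 °C

Lumped-capacitance energy balance: M c_p dT/dt = UA(T_amb − T) + Q̇.
dT/dt = (T_ss − T)/τ with T_ss = T_amb + Q̇/UA = 22.1 + 693/16.3 = 64.615 °C, τ = M c_p/UA = 777·1.89/16.3 = 90.094 min.
This is linear first-order; T(t) = T_ss + (T₀ − T_ss) e^(−t/τ).
T(177) = 64.615 + (45.385)·0.14021 = 70.979 °C.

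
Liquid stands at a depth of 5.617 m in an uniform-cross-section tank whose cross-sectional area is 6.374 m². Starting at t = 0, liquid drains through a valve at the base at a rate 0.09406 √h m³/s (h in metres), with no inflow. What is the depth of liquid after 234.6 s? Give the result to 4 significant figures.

Unsteady balance on liquid volume: A dh/dt = −0.09406 √h.
Separate and integrate: 2(√h − √h₀) = −(0.09406/A) t.
√h = √5.617 − 0.09406·234.6/(2·6.374) = 2.37002 − 1.73098 = 0.639046.
h = 0.639046² = 0.408379 m.

0.4084 m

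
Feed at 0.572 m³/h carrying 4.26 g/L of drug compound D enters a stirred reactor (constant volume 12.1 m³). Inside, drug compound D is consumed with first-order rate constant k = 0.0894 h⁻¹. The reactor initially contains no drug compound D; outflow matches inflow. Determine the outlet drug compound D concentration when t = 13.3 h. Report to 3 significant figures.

V dC/dt = Q(C_in − C) − k V C.
dC/dt = (Q/V) C_in − (Q/V + k) C; effective rate a = Q/V + k = 0.047273 + 0.0894 = 0.13667 h⁻¹.
C_ss = Q C_in/(Q + kV) = 1.4735 g/L; C(t) = C_ss + (C₀ − C_ss) e^(−a t).
C(13.3) = 1.4735 + (-1.4735)·e^(−0.13667·13.3) = 1.4735 + (-1.4735)·0.16239 = 1.2342 g/L.

1.23 g/L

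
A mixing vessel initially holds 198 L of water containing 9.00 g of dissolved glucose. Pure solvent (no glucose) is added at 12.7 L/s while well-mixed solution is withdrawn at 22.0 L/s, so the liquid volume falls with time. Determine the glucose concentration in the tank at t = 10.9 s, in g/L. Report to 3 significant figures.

Total volume: dV/dt = Q_in − Q_out = -9.3000 L/s, so V(t) = 198 − 9.3000 t and V(10.9) = 96.630 L.
Species balance (pure solvent in): dm/dt = −Q_out · m/V(t).
Separate: dm/m = −Q_out dt/V(t) ⇒ ln(m/m₀) = −(Q_out/(Q_in−Q_out)) ln(V/V₀).
m = m₀ (V₀/V)^(Q_out/(Q_in−Q_out)) = 9.00 × (198/96.630)^(-2.3656) = 1.6491 g.
C = m/V = 1.6491/96.630 = 0.017066 g/L.

0.0171 g/L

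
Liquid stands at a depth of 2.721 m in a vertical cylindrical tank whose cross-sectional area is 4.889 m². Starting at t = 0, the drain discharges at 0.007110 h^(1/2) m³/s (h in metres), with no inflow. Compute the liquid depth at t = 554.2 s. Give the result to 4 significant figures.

Accumulation of liquid (constant cross-section A): A dh/dt = −0.007110 √h.
This is separable: 2 d(√h)/dt = −0.007110/A, so √h = √h₀ − (0.007110/(2A)) t.
√h = √2.721 − 0.007110·554.2/(2·4.889) = 1.64955 − 0.402982 = 1.24656.
h = 1.24656² = 1.55392 m.

1.554 m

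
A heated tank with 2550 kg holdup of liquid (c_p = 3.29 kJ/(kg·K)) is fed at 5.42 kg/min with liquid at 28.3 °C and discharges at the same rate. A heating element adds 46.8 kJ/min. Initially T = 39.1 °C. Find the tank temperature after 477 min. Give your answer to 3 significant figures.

M c_p dT/dt = ṁ c_p (T_in − T) + Q̇.
Rearrange: dT/dt = (T_ss − T)/τ with τ = M/ṁ = 470.48 min and T_ss = T_in + Q̇/(ṁ c_p) = 30.925 °C.
T approaches T_ss exponentially: T(t) = T_ss + (T₀ − T_ss) e^(−t/τ).
T(477) = 30.925 + (8.1755)·e^(−477/470.48) = 30.925 + (8.1755)·0.36282 = 33.891 °C.

33.9 °C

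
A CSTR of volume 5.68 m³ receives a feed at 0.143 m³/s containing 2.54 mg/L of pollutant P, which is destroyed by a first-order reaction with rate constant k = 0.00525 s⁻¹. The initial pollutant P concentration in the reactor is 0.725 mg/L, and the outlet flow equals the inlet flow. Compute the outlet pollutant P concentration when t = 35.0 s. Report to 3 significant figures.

V dC/dt = Q(C_in − C) − k V C.
This is linear with rate a = Q/V + k = 0.030426 s⁻¹.
C_ss = Q C_in/(Q + kV) = 2.1017 mg/L; C(t) = C_ss + (C₀ − C_ss) e^(−a t).
C(35.0) = 2.1017 + (-1.3767)·e^(−0.030426·35.0) = 2.1017 + (-1.3767)·0.34476 = 1.6271 mg/L.

1.63 mg/L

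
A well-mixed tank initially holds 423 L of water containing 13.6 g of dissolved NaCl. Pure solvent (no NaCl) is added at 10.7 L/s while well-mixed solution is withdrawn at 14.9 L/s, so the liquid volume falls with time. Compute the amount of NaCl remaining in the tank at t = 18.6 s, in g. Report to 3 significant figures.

Let m(t) be the amount of NaCl. Volume: V(t) = V₀ + (Q_in − Q_out) t = 423 − 4.2000 t; V(18.6) = 344.88 L.
Solute balance: dm/dt = 0 − Q_out C = −Q_out m/V(t).
dm/m = −Q_out dt/(V₀ − 4.2000 t); integrating gives ln(m/m₀) = −(Q_out/(Q_in−Q_out)) ln(V/V₀).
m = m₀ (V₀/V)^(Q_out/(Q_in−Q_out)) = 13.6 × (423/344.88)^(-3.5476) = 6.5912 g.

6.59 g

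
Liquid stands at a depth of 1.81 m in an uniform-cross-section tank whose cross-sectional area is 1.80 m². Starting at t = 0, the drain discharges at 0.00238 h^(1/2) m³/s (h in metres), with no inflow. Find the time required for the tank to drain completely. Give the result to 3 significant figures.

Volume balance on the tank: A dh/dt = −0.00238 √h.
This is separable: 2 d(√h)/dt = −0.00238/A, so √h = √h₀ − (0.00238/(2A)) t.
Set h = 0: 2√h₀ = (0.00238/A) t_empty ⇒ t_empty = 2A√h₀/0.00238.
t_empty = 2·1.80·√1.81/0.00238 = 3.6000·1.3454/0.00238 = 2035.0 s.

2040 s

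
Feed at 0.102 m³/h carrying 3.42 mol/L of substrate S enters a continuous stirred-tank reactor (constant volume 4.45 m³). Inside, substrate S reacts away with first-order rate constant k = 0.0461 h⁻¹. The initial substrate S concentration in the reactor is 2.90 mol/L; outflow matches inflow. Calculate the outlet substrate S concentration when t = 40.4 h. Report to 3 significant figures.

1.24 mol/L

Species balance: V dC/dt = Q C_in − Q C − k V C.
dC/dt = (Q/V) C_in − (Q/V + k) C; effective rate a = Q/V + k = 0.022921 + 0.0461 = 0.069021 h⁻¹.
C_ss = Q C_in/(Q + kV) = 1.1358 mol/L; C(t) = C_ss + (C₀ − C_ss) e^(−a t).
C(40.4) = 1.1358 + (1.7642)·e^(−0.069021·40.4) = 1.1358 + (1.7642)·0.061516 = 1.2443 mol/L.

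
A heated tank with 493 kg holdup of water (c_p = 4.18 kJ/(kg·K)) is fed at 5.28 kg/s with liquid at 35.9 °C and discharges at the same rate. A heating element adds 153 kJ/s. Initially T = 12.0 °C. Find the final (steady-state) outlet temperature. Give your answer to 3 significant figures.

M c_p dT/dt = ṁ c_p (T_in − T) + Q̇.
At steady state dT/dt = 0 ⇒ T_ss = T_in + Q̇/(ṁ c_p) = 35.9 + 153/(5.28·4.18) = 42.832 °C.

42.8 °C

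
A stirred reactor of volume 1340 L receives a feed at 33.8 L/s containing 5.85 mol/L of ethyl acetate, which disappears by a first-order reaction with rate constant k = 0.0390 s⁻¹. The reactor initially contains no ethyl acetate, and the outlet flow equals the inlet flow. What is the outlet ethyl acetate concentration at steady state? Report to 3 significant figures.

2.30 mol/L

Accumulation = in − out − consumed: V dC/dt = Q C_in − Q C − k V C.
At steady state: 0 = Q C_in − (Q + kV) C_ss, so C_ss = Q C_in/(Q + kV).
C_ss = 33.8·5.85/(33.8 + 0.0390·1340) = 197.73/86.060 = 2.2976 mol/L.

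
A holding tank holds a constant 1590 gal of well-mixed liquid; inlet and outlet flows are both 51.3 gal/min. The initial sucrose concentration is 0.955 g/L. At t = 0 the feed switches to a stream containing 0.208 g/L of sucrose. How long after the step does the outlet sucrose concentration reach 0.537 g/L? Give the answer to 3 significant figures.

Unsteady species balance (constant V, well mixed): V dC/dt = Q(C_in − C), so τ = V/Q = 30.994 min.
C(t) = C_in + (C₀ − C_in) e^(−t/τ). Set C = 0.537 and solve for t:
e^(−t/τ) = (C − C_in)/(C₀ − C_in) = (0.537 − 0.208)/(0.955 − 0.208) = 0.44043
t = −τ ln(…) = 30.994 × 0.82001 = 25.415 min.

25.4 min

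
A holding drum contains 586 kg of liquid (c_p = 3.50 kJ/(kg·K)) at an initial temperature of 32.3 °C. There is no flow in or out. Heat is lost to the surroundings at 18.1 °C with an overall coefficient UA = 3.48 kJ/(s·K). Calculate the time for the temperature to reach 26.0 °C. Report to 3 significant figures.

346 s

Heat balance on the well-mixed liquid: M c_p dT/dt = −UA(T − T_amb).
τ = M c_p/UA = 589.37 s; T_ss = T_amb = 18.100 °C.
T(t) = T_ss + (T₀ − T_ss)e^(−t/τ); set T = 26.0:
t = −τ ln[(T − T_ss)/(T₀ − T_ss)] = −589.37 · ln(0.55634) = 345.59 s.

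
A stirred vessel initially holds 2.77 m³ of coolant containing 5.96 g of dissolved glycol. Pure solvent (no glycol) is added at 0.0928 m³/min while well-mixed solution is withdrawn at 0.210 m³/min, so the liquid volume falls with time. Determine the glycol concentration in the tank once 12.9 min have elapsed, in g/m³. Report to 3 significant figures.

Total volume: dV/dt = Q_in − Q_out = -0.11720 m³/min, so V(t) = 2.77 − 0.11720 t and V(12.9) = 1.2581 m³.
Species balance (pure solvent in): dm/dt = −Q_out · m/V(t).
dm/m = −Q_out dt/(V₀ − 0.11720 t); integrating gives ln(m/m₀) = −(Q_out/(Q_in−Q_out)) ln(V/V₀).
m = m₀ (V₀/V)^(Q_out/(Q_in−Q_out)) = 5.96 × (2.77/1.2581)^(-1.7918) = 1.4491 g.
C = m/V = 1.4491/1.2581 = 1.1518 g/m³.

1.15 g/m³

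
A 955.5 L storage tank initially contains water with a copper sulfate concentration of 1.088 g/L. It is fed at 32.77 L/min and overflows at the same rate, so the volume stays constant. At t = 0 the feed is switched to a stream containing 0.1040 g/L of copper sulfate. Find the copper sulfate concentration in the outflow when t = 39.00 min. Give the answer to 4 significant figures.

Species balance on the tank: V dC/dt = Q(C_in − C).
Rewrite as dC/dt + C/τ = C_in/τ, τ = V/Q = 29.1578 min.
C approaches C_in exponentially: C(t) = C_in + (C₀ − C_in) e^(−t/τ).
C(39.00) = 0.1040 + (1.088 − 0.1040)·e^(−39.00/29.1578) = 0.1040 + (0.984000)·0.262488 = 0.362288 g/L.

0.3623 g/L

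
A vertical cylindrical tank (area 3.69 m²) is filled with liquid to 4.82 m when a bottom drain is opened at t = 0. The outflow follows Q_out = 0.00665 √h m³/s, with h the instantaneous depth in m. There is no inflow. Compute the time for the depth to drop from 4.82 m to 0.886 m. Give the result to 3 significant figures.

1390 s

Unsteady balance on liquid volume: A dh/dt = −0.00665 √h.
∫ h^(−1/2) dh = −(0.00665/A) ∫ dt, giving 2√h = 2√h₀ − (0.00665/A) t.
t = 2A(√h₀ − √h)/0.00665 = 2·3.69·(√4.82 − √0.886)/0.00665
  = 7.3800 × (2.1954 − 0.94128) / 0.00665 = 1391.9 s.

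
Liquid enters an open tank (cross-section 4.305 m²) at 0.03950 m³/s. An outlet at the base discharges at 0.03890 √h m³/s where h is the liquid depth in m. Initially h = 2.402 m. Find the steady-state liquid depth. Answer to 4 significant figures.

Accumulation of liquid (constant cross-section A): A dh/dt = Q_in − 0.03890 √h. At steady state dh/dt = 0:
Q_in = 0.03890 √h_ss ⇒ √h_ss = 0.03950/0.03890 = 1.01542.
h_ss = 1.01542² = 1.03109 m. (Since h₀ = 2.402 m > h_ss, the level will fall toward this value.)

1.031 m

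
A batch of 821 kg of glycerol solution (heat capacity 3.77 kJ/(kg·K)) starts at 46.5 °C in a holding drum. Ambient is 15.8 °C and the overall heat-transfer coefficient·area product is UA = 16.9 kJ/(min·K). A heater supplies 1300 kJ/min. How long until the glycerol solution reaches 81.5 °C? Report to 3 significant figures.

259 min

M c_p dT/dt = −UA(T − T_amb) + Q̇.
τ = M c_p/UA = 183.15 min; T_ss = T_amb + Q̇/UA = 15.8 + 1300/16.9 = 92.723 °C.
T(t) = T_ss + (T₀ − T_ss)e^(−t/τ); set T = 81.5:
t = −τ ln[(T − T_ss)/(T₀ − T_ss)] = −183.15 · ln(0.24280) = 259.24 min.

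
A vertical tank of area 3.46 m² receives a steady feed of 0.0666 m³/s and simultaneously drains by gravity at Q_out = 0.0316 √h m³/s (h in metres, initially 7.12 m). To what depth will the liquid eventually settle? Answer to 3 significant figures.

4.44 m

Level balance: A dh/dt = 0.0666 − 0.0316 √h. Setting dh/dt = 0:
Q_in = 0.0316 √h_ss ⇒ √h_ss = 0.0666/0.0316 = 2.1076.
h_ss = 2.1076² = 4.4420 m. (Since h₀ = 7.12 m > h_ss, the level will fall toward this value.)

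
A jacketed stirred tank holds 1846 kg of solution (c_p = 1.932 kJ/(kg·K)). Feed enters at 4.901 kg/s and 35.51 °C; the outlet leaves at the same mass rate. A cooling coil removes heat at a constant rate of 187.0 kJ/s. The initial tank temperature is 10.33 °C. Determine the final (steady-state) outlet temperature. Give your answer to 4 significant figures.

15.76 °C

M c_p dT/dt = ṁ c_p (T_in − T) − Q̇.
At steady state dT/dt = 0 ⇒ T_ss = T_in − Q̇/(ṁ c_p) = 35.51 − 187.0/(4.901·1.932) = 15.7608 °C.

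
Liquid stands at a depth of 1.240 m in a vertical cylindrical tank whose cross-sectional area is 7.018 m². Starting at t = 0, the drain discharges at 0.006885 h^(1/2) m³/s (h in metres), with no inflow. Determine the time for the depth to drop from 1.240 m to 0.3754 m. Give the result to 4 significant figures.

1021 s

A dh/dt = −Q_out = −0.006885 √h.
∫ h^(−1/2) dh = −(0.006885/A) ∫ dt, giving 2√h = 2√h₀ − (0.006885/A) t.
t = 2A(√h₀ − √h)/0.006885 = 2·7.018·(√1.240 − √0.3754)/0.006885
  = 14.0360 × (1.11355 − 0.612699) / 0.006885 = 1021.06 s.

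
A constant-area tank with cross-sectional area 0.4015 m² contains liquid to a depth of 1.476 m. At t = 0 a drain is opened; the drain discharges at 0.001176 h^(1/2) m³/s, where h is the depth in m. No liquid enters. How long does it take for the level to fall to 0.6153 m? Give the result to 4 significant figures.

294.0 s

With no inflow, A dh/dt = −0.001176 √h.
This is separable: 2 d(√h)/dt = −0.001176/A, so √h = √h₀ − (0.001176/(2A)) t.
t = 2A(√h₀ − √h)/0.001176 = 2·0.4015·(√1.476 − √0.6153)/0.001176
  = 0.803000 × (1.21491 − 0.784411) / 0.001176 = 293.953 s.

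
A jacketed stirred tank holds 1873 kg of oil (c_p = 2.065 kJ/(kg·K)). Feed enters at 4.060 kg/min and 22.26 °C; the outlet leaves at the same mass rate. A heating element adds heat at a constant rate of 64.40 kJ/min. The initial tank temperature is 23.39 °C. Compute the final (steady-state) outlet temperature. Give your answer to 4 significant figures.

First-law balance (no shaft work): M c_p dT/dt = ṁ c_p (T_in − T) + 64.40.
At steady state dT/dt = 0 ⇒ T_ss = T_in + Q̇/(ṁ c_p) = 22.26 + 64.40/(4.060·2.065) = 29.9414 °C.

29.94 °C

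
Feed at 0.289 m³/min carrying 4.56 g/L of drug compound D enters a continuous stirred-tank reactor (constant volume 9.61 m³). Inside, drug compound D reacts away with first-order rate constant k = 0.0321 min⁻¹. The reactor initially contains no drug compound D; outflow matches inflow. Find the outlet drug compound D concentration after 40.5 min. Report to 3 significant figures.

2.03 g/L

Species balance: V dC/dt = Q C_in − Q C − k V C.
dC/dt = (Q/V) C_in − (Q/V + k) C; effective rate a = Q/V + k = 0.030073 + 0.0321 = 0.062173 min⁻¹.
C_ss = Q C_in/(Q + kV) = 2.2057 g/L; C(t) = C_ss + (C₀ − C_ss) e^(−a t).
C(40.5) = 2.2057 + (-2.2057)·e^(−0.062173·40.5) = 2.2057 + (-2.2057)·0.080621 = 2.0278 g/L.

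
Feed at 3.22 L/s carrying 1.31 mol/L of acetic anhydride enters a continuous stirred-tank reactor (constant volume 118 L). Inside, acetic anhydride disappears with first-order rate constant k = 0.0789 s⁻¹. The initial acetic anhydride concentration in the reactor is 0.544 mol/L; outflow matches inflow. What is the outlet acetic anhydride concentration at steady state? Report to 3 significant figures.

0.337 mol/L

Accumulation = in − out − consumed: V dC/dt = Q C_in − Q C − k V C.
At steady state: 0 = Q C_in − (Q + kV) C_ss, so C_ss = Q C_in/(Q + kV).
C_ss = 3.22·1.31/(3.22 + 0.0789·118) = 4.2182/12.530 = 0.33664 mol/L.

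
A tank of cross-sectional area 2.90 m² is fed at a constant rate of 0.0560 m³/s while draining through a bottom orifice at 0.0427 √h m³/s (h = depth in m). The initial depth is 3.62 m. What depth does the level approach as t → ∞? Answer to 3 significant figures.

A dh/dt = Q_in − 0.0427 √h. Steady state requires inflow = outflow:
Q_in = 0.0427 √h_ss ⇒ √h_ss = 0.0560/0.0427 = 1.3115.
h_ss = 1.3115² = 1.7200 m. (Since h₀ = 3.62 m > h_ss, the level will fall toward this value.)

1.72 m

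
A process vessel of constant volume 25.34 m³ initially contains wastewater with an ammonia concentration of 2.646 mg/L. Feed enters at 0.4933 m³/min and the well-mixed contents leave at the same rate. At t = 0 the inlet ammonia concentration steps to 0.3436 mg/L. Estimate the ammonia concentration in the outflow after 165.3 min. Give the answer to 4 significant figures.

0.4358 mg/L

Accumulation = in − out for the solute gives V dC/dt = Q(C_in − C).
Time constant τ = V/Q = 25.34/0.4933 = 51.3683 min.
Integrating: C(t) = C_in + (C₀ − C_in) e^(−t/τ).
C(165.3) = 0.3436 + (2.646 − 0.3436)·e^(−165.3/51.3683) = 0.3436 + (2.30240)·0.0400376 = 0.435783 mg/L.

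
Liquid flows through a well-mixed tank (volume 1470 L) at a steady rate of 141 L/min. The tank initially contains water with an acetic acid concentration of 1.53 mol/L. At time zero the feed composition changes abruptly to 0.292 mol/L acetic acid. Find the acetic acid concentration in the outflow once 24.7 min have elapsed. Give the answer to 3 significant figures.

Transient balance on the dissolved component: V dC/dt = Q(C_in − C).
So dC/dt = (C_in − C)/τ with τ = V/Q = 1470/141 = 10.426 min.
This is linear first-order; C(t) = C_in + (C₀ − C_in) e^(−t/τ).
C(24.7) = 0.292 + (1.53 − 0.292)·e^(−24.7/10.426) = 0.292 + (1.2380)·0.093557 = 0.40782 mol/L.

0.408 mol/L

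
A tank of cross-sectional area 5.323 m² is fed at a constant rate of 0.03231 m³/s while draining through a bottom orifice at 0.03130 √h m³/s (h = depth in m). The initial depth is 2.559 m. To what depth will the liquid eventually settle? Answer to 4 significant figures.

A dh/dt = Q_in − 0.03130 √h. Steady state requires inflow = outflow:
Q_in = 0.03130 √h_ss ⇒ √h_ss = 0.03231/0.03130 = 1.03227.
h_ss = 1.03227² = 1.06558 m. (Since h₀ = 2.559 m > h_ss, the level will fall toward this value.)

1.066 m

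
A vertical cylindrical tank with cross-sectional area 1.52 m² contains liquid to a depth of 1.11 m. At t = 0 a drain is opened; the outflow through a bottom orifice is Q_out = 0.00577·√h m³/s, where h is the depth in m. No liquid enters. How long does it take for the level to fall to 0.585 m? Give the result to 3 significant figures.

A dh/dt = −Q_out = −0.00577 √h.
Separate and integrate: 2(√h − √h₀) = −(0.00577/A) t.
t = 2A(√h₀ − √h)/0.00577 = 2·1.52·(√1.11 − √0.585)/0.00577
  = 3.0400 × (1.0536 − 0.76485) / 0.00577 = 152.11 s.

152 s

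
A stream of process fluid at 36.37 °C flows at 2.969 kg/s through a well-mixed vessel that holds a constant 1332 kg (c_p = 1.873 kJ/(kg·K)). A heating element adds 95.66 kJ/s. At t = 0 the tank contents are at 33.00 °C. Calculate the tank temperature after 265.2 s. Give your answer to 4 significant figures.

42.18 °C

M c_p dT/dt = ṁ c_p (T_in − T) + Q̇.
Rearrange: dT/dt = (T_ss − T)/τ with τ = M/ṁ = 448.636 s and T_ss = T_in + Q̇/(ṁ c_p) = 53.5721 °C.
Integrating: T(t) = T_ss + (T₀ − T_ss) e^(−t/τ).
T(265.2) = 53.5721 + (-20.5721)·e^(−265.2/448.636) = 53.5721 + (-20.5721)·0.553704 = 42.1813 °C.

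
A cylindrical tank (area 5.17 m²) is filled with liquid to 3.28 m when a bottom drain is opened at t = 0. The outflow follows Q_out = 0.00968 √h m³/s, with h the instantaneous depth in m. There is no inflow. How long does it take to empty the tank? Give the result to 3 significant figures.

1930 s

A dh/dt = −Q_out = −0.00968 √h.
Separate and integrate: 2(√h − √h₀) = −(0.00968/A) t.
Tank is empty when √h = 0: t_empty = 2A√h₀/0.00968.
t_empty = 2·5.17·√3.28/0.00968 = 10.340·1.8111/0.00968 = 1934.6 s.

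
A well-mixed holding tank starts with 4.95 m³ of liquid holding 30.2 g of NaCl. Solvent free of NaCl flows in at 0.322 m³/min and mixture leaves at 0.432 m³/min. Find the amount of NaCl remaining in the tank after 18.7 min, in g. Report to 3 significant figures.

3.66 g

Total volume: dV/dt = Q_in − Q_out = -0.11000 m³/min, so V(t) = 4.95 − 0.11000 t and V(18.7) = 2.8930 m³.
No NaCl enters, so dm/dt = −Q_out · (m/V).
Separate: dm/m = −Q_out dt/V(t) ⇒ ln(m/m₀) = −(Q_out/(Q_in−Q_out)) ln(V/V₀).
m = m₀ (V₀/V)^(Q_out/(Q_in−Q_out)) = 30.2 × (4.95/2.8930)^(-3.9273) = 3.6639 g.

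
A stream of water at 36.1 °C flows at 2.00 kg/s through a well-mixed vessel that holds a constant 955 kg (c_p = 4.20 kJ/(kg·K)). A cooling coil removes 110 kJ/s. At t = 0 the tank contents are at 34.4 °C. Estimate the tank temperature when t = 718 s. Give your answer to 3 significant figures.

25.5 °C

M c_p dT/dt = ṁ c_p (T_in − T) − Q̇.
τ = M/ṁ = 477.50 s; T_ss = T_in − Q̇/(ṁ c_p) = 36.1 − 110/(2.00·4.20) = 23.005 °C.
T approaches T_ss exponentially: T(t) = T_ss + (T₀ − T_ss) e^(−t/τ).
T(718) = 23.005 + (11.395)·e^(−718/477.50) = 23.005 + (11.395)·0.22231 = 25.538 °C.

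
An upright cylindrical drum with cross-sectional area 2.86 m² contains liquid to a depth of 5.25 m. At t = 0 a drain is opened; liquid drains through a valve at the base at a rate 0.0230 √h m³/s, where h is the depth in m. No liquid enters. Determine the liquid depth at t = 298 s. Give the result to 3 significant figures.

1.19 m

A dh/dt = −Q_out = −0.0230 √h.
This is separable: 2 d(√h)/dt = −0.0230/A, so √h = √h₀ − (0.0230/(2A)) t.
√h = √5.25 − 0.0230·298/(2·2.86) = 2.2913 − 1.1983 = 1.0930.
h = 1.0930² = 1.1947 m.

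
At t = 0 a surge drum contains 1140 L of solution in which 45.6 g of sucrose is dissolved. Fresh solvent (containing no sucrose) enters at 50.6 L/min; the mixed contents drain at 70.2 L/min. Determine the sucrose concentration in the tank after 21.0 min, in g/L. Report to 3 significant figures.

Let m(t) be the amount of sucrose. Volume: V(t) = V₀ + (Q_in − Q_out) t = 1140 − 19.600 t; V(21.0) = 728.40 L.
No sucrose enters, so dm/dt = −Q_out · (m/V).
dm/m = −Q_out dt/(V₀ − 19.600 t); integrating gives ln(m/m₀) = −(Q_out/(Q_in−Q_out)) ln(V/V₀).
m = m₀ (V₀/V)^(Q_out/(Q_in−Q_out)) = 45.6 × (1140/728.40)^(-3.5816) = 9.1667 g.
C = m/V = 9.1667/728.40 = 0.012585 g/L.

0.0126 g/L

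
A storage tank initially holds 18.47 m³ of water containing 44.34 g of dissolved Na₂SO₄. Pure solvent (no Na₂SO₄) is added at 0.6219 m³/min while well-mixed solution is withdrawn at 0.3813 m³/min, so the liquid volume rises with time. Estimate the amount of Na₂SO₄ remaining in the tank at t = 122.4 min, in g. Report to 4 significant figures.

Let m(t) be the amount of Na₂SO₄. Volume: V(t) = V₀ + (Q_in − Q_out) t = 18.47 + 0.240600 t; V(122.4) = 47.9194 m³.
No Na₂SO₄ enters, so dm/dt = −Q_out · (m/V).
Separate: dm/m = −Q_out dt/V(t) ⇒ ln(m/m₀) = −(Q_out/(Q_in−Q_out)) ln(V/V₀).
m = m₀ (V₀/V)^(Q_out/(Q_in−Q_out)) = 44.34 × (18.47/47.9194)^(1.58479) = 9.78639 g.

9.786 g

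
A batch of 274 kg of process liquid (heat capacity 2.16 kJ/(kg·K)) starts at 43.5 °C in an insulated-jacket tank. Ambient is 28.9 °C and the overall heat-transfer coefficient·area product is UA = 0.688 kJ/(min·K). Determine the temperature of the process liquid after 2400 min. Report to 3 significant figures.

Lumped-capacitance energy balance: M c_p dT/dt = UA(T_amb − T).
dT/dt = (T_ss − T)/τ with T_ss = T_amb = 28.900 °C, τ = M c_p/UA = 274·2.16/0.688 = 860.23 min.
T approaches T_ss exponentially: T(t) = T_ss + (T₀ − T_ss) e^(−t/τ).
T(2400) = 28.900 + (14.600)·0.061425 = 29.797 °C.

29.8 °C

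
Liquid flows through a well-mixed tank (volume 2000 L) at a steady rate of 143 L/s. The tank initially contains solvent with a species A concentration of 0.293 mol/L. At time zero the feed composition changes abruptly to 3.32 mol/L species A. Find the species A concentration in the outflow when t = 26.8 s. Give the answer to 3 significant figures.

Species balance on the tank: V dC/dt = Q(C_in − C).
Rewrite as dC/dt + C/τ = C_in/τ, τ = V/Q = 13.986 s.
This is linear first-order; C(t) = C_in + (C₀ − C_in) e^(−t/τ).
C(26.8) = 3.32 + (0.293 − 3.32)·e^(−26.8/13.986) = 3.32 + (-3.0270)·0.14717 = 2.8745 mol/L.

2.87 mol/L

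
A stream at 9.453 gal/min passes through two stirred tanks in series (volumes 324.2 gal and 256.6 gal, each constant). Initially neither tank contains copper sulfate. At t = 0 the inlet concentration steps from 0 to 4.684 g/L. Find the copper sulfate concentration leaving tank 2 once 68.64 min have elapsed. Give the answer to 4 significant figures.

Species balance on tank i: dCᵢ/dt = (Cᵢ₋₁ − Cᵢ)/τᵢ with τᵢ = Vᵢ/Q.
τ₁ = 324.2/9.453 = 34.2960 min; τ₂ = 256.6/9.453 = 27.1448 min.
Solving the cascade with C₁(0)=C₂(0)=0 gives C₂(t) = C_in[1 − (τ₁ e^(−t/τ₁) − τ₂ e^(−t/τ₂))/(τ₁ − τ₂)].
At t = 68.64: e^(−t/τ₁) = 0.135146, e^(−t/τ₂) = 0.0797659.
C₂ = 4.684·[1 − (34.2960·0.135146 − 27.1448·0.0797659)/(7.15117)] = 4.684·0.654639 = 3.06633 g/L.

3.066 g/L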